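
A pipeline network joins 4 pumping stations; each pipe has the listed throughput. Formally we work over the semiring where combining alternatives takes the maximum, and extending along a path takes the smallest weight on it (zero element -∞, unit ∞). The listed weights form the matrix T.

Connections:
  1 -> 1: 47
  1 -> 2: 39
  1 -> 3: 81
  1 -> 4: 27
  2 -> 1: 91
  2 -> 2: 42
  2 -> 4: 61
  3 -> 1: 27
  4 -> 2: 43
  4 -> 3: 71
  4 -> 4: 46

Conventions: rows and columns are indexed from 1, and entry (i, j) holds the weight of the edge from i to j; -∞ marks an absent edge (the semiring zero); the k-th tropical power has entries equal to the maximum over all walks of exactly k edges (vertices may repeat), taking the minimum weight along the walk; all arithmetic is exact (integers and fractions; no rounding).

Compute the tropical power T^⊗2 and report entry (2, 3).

T^⊗2:
  [47, 39, 47, 39]
  [47, 43, 81, 46]
  [27, 27, 27, 27]
  [43, 43, 46, 46]
Key observation: the optimum is the walk 2->1->3, with weight 91 min 81 = 81.
Optimal value attained by: walk 2->1->3.
Answer: (T^⊗2)[2][3] = 81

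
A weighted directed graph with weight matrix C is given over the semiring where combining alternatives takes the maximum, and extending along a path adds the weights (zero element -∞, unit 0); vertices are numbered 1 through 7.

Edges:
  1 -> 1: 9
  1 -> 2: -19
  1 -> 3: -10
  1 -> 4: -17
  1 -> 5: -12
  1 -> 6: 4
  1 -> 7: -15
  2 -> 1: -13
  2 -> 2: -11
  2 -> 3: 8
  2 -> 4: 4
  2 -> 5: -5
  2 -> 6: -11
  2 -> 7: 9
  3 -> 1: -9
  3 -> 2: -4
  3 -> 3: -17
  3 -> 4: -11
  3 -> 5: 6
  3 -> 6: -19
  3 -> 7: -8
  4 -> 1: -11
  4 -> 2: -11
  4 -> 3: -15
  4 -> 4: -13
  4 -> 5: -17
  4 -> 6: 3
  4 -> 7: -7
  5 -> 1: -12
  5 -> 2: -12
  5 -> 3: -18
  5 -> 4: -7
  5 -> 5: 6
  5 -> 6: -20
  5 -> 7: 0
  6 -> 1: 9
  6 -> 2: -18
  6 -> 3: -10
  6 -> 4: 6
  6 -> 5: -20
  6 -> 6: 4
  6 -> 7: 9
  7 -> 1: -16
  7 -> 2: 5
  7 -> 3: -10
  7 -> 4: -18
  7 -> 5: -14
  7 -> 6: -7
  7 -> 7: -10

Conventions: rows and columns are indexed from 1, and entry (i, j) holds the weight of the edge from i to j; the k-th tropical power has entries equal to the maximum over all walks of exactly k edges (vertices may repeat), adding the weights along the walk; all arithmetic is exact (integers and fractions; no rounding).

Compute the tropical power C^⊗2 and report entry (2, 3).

C^⊗2:
  [18, -10, -1, 10, -3, 13, 13]
  [-1, 14, -1, -3, 14, 7, 0]
  [0, -3, 4, 0, 12, -5, 6]
  [12, -2, -3, 9, -9, 7, 12]
  [-3, 5, -4, -1, 12, -4, 6]
  [18, 14, -1, 10, -3, 13, 13]
  [2, -5, 13, 9, 0, -3, 14]
Key observation: the optimum is the walk 2->7->3, with weight 9 + (-10) = -1.
Optimal value attained by: walk 2->7->3.
Answer: (C^⊗2)[2][3] = -1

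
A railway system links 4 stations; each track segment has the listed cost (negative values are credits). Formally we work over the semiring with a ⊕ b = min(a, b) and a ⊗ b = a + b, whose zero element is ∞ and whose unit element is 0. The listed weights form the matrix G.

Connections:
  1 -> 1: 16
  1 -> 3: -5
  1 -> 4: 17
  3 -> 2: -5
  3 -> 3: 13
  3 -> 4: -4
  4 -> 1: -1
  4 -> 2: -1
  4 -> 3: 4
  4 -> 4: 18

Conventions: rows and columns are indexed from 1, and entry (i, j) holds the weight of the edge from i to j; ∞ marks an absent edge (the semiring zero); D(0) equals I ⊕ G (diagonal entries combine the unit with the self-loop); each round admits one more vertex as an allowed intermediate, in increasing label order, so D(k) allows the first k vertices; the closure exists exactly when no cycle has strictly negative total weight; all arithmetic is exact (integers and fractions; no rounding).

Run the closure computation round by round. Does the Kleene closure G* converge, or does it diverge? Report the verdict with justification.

D(0):
  [0, ∞, -5, 17]
  [∞, 0, ∞, ∞]
  [∞, -5, 0, -4]
  [-1, -1, 4, 0]
D(1):
  [0, ∞, -5, 17]
  [∞, 0, ∞, ∞]
  [∞, -5, 0, -4]
  [-1, -1, -6, 0]
D(2):
  [0, ∞, -5, 17]
  [∞, 0, ∞, ∞]
  [∞, -5, 0, -4]
  [-1, -1, -6, 0]
Detection: at round 3, diagonal entry (4, 4) turns strictly negative.
Key observation: the cycle 4->1->3->4 has total weight (-1) + (-5) + (-4), which is strictly negative.
Answer: DIVERGES — negative cycle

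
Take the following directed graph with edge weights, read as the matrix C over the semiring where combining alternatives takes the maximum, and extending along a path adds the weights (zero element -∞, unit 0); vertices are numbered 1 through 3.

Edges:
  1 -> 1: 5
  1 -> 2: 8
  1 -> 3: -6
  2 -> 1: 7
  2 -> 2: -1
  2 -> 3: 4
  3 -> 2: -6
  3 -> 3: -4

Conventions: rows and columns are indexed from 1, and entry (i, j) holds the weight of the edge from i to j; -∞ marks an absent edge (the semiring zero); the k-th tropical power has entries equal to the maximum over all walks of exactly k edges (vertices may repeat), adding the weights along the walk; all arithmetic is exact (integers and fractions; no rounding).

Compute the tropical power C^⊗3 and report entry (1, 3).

C^⊗2:
  [15, 13, 12]
  [12, 15, 3]
  [1, -7, -2]
C^⊗3:
  [20, 23, 17]
  [22, 20, 19]
  [6, 9, -3]
Key observation: the optimum is the walk 1->1->2->3, with weight 5 + 8 + 4 = 17.
Optimal value attained by: walk 1->1->2->3.
Answer: (C^⊗3)[1][3] = 17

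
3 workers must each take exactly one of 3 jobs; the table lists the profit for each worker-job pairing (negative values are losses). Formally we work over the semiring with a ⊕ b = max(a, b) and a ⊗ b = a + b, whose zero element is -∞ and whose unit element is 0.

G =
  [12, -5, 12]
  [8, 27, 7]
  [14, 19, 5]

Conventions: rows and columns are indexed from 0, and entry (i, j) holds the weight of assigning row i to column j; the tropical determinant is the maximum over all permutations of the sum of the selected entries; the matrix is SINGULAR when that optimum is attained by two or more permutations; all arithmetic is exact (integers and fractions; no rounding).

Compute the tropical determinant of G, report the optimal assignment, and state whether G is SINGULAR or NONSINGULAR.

σ = (0, 1, 2): 12 + 27 + 5 = 44
σ = (0, 2, 1): 12 + 7 + 19 = 38
σ = (1, 0, 2): (-5) + 8 + 5 = 8
σ = (1, 2, 0): (-5) + 7 + 14 = 16
σ = (2, 0, 1): 12 + 8 + 19 = 39
σ = (2, 1, 0): 12 + 27 + 14 = 53
Optimal value attained by: σ = (2, 1, 0).
Answer: det⊕(G) = 53; verdict: NONSINGULAR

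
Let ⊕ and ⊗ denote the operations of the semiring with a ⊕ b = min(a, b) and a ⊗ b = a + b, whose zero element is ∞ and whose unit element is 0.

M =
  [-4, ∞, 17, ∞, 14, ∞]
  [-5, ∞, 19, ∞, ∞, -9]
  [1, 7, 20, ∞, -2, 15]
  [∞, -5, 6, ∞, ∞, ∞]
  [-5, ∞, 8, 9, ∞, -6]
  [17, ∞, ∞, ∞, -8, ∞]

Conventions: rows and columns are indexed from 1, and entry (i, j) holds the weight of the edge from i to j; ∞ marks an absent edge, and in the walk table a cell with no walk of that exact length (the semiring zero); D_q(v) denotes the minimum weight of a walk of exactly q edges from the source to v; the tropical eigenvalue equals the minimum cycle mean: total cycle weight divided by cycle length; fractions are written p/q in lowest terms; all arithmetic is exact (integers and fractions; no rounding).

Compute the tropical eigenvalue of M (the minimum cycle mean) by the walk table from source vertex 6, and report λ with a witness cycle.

q=0: [∞, ∞, ∞, ∞, ∞, 0]
q=1: [17, ∞, ∞, ∞, -8, ∞]
q=2: [-13, ∞, 0, 1, 31, -14]
q=3: [-17, -4, 4, 40, -22, 15]
q=4: [-27, 11, -14, -13, -3, -28]
q=5: [-31, -18, -10, 6, -36, -9]
q=6: [-41, -3, -28, -27, -17, -42]
Optimal cycle mean attained by: cycle 5->6->5, total (-6) + (-8), length 2.
Answer: λ = -7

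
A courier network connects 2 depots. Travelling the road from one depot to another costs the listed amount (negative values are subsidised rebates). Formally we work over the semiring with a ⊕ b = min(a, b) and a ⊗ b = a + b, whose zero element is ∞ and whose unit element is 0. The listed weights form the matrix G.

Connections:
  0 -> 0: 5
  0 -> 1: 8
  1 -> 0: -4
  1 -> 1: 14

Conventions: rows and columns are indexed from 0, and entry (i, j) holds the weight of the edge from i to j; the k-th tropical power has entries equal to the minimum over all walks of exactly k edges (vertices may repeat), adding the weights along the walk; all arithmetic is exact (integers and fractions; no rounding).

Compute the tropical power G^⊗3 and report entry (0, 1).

G^⊗2:
  [4, 13]
  [1, 4]
G^⊗3:
  [9, 12]
  [0, 9]
Key observation: the optimum is the walk 0->1->0->1, with weight 8 + (-4) + 8 = 12.
Optimal value attained by: walk 0->1->0->1.
Answer: (G^⊗3)[0][1] = 12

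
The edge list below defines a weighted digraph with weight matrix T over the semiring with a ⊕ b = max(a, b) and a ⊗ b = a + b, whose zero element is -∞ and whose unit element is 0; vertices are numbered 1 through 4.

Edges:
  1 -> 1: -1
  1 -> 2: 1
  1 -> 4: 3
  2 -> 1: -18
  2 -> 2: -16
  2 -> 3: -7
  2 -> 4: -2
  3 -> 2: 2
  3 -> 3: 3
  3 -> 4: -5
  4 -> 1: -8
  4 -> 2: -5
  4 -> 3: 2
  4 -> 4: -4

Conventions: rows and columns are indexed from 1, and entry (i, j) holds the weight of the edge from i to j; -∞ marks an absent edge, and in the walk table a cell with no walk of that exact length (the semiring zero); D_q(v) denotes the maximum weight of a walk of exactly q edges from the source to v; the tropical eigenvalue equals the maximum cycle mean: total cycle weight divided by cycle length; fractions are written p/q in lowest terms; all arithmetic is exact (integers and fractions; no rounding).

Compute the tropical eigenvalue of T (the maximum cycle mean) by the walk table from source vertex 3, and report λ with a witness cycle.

q=0: [-∞, -∞, 0, -∞]
q=1: [-∞, 2, 3, -5]
q=2: [-13, 5, 6, 0]
q=3: [-8, 8, 9, 3]
q=4: [-5, 11, 12, 6]
Optimal cycle mean attained by: cycle 3->3, total 3, length 1.
Answer: λ = 3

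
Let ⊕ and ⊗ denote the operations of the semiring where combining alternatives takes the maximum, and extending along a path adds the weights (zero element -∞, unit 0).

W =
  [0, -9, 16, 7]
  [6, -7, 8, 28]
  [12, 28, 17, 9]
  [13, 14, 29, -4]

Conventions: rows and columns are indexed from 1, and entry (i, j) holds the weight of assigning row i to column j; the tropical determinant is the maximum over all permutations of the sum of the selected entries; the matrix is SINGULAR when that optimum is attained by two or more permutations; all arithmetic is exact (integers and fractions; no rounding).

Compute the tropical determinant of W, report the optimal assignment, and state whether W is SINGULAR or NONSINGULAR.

σ = (1, 2, 3, 4): 0 + (-7) + 17 + (-4) = 6
σ = (1, 2, 4, 3): 0 + (-7) + 9 + 29 = 31
σ = (1, 3, 2, 4): 0 + 8 + 28 + (-4) = 32
σ = (1, 3, 4, 2): 0 + 8 + 9 + 14 = 31
σ = (1, 4, 2, 3): 0 + 28 + 28 + 29 = 85
σ = (1, 4, 3, 2): 0 + 28 + 17 + 14 = 59
σ = (2, 1, 3, 4): (-9) + 6 + 17 + (-4) = 10
σ = (2, 1, 4, 3): (-9) + 6 + 9 + 29 = 35
σ = (2, 3, 1, 4): (-9) + 8 + 12 + (-4) = 7
σ = (2, 3, 4, 1): (-9) + 8 + 9 + 13 = 21
σ = (2, 4, 1, 3): (-9) + 28 + 12 + 29 = 60
σ = (2, 4, 3, 1): (-9) + 28 + 17 + 13 = 49
σ = (3, 1, 2, 4): 16 + 6 + 28 + (-4) = 46
σ = (3, 1, 4, 2): 16 + 6 + 9 + 14 = 45
σ = (3, 2, 1, 4): 16 + (-7) + 12 + (-4) = 17
σ = (3, 2, 4, 1): 16 + (-7) + 9 + 13 = 31
σ = (3, 4, 1, 2): 16 + 28 + 12 + 14 = 70
σ = (3, 4, 2, 1): 16 + 28 + 28 + 13 = 85
σ = (4, 1, 2, 3): 7 + 6 + 28 + 29 = 70
σ = (4, 1, 3, 2): 7 + 6 + 17 + 14 = 44
σ = (4, 2, 1, 3): 7 + (-7) + 12 + 29 = 41
σ = (4, 2, 3, 1): 7 + (-7) + 17 + 13 = 30
σ = (4, 3, 1, 2): 7 + 8 + 12 + 14 = 41
σ = (4, 3, 2, 1): 7 + 8 + 28 + 13 = 56
Optimal value attained by: σ = (1, 4, 2, 3).
Answer: det⊕(W) = 85; verdict: SINGULAR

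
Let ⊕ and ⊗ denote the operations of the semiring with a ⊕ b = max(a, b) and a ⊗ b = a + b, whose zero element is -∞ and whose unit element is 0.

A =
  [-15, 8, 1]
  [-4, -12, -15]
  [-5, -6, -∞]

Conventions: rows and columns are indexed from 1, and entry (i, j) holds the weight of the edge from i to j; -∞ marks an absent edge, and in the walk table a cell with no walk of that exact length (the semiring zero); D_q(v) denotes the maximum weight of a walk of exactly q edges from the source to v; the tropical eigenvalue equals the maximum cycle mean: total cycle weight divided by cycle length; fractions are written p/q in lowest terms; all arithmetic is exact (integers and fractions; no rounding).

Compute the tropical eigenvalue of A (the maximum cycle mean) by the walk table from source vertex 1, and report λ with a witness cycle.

q=0: [0, -∞, -∞]
q=1: [-15, 8, 1]
q=2: [4, -4, -7]
q=3: [-8, 12, 5]
Optimal cycle mean attained by: cycle 1->2->1, total 8 + (-4), length 2.
Answer: λ = 2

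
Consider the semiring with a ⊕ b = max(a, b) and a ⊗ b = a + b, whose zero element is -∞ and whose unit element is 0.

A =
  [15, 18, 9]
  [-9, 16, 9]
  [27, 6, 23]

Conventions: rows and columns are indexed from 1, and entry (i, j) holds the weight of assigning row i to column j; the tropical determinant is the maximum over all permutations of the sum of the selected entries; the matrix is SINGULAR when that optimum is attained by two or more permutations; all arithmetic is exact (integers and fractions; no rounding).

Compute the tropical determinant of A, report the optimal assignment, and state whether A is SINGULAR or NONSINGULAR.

σ = (1, 2, 3): 15 + 16 + 23 = 54
σ = (1, 3, 2): 15 + 9 + 6 = 30
σ = (2, 1, 3): 18 + (-9) + 23 = 32
σ = (2, 3, 1): 18 + 9 + 27 = 54
σ = (3, 1, 2): 9 + (-9) + 6 = 6
σ = (3, 2, 1): 9 + 16 + 27 = 52
Optimal value attained by: σ = (1, 2, 3).
Answer: det⊕(A) = 54; verdict: SINGULAR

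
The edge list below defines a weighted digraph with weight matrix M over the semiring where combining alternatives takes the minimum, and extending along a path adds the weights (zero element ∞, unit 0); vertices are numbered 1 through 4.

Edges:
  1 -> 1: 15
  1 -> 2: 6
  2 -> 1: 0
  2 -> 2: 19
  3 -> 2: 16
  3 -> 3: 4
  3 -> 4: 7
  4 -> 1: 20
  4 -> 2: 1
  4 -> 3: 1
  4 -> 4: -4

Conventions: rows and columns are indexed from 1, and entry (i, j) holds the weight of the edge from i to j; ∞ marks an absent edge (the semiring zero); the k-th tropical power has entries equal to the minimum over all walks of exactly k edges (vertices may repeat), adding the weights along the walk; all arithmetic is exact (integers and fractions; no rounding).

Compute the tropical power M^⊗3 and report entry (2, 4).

M^⊗2:
  [6, 21, ∞, ∞]
  [15, 6, ∞, ∞]
  [16, 8, 8, 3]
  [1, -3, -3, -8]
M^⊗3:
  [21, 12, ∞, ∞]
  [6, 21, ∞, ∞]
  [8, 4, 4, -1]
  [-3, -7, -7, -12]
Key observation: no walk of exactly 3 edges connects these vertices, so the entry is the semiring zero.
Answer: (M^⊗3)[2][4] = ∞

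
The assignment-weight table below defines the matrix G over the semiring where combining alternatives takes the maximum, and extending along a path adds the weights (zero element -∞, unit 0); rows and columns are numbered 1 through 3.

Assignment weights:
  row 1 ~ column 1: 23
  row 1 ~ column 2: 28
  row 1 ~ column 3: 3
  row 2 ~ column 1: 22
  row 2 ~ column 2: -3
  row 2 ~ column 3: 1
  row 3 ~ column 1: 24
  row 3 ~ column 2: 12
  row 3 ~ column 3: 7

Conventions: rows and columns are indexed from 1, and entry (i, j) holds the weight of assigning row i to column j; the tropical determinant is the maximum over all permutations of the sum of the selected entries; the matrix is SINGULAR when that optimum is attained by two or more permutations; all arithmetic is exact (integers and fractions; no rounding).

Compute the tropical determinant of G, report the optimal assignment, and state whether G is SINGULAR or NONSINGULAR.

σ = (1, 2, 3): 23 + (-3) + 7 = 27
σ = (1, 3, 2): 23 + 1 + 12 = 36
σ = (2, 1, 3): 28 + 22 + 7 = 57
σ = (2, 3, 1): 28 + 1 + 24 = 53
σ = (3, 1, 2): 3 + 22 + 12 = 37
σ = (3, 2, 1): 3 + (-3) + 24 = 24
Optimal value attained by: σ = (2, 1, 3).
Answer: det⊕(G) = 57; verdict: NONSINGULAR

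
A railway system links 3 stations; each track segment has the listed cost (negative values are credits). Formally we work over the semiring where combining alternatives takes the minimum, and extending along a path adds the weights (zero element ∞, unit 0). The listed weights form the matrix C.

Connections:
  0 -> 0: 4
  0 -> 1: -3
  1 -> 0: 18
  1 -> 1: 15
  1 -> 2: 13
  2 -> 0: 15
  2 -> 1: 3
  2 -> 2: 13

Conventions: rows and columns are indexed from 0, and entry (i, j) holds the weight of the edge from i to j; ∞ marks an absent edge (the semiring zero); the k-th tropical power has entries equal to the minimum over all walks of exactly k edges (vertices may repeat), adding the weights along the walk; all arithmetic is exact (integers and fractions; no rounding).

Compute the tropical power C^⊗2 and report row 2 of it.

C^⊗2:
  [8, 1, 10]
  [22, 15, 26]
  [19, 12, 16]
Answer: row 2 of C^⊗2 = [19, 12, 16]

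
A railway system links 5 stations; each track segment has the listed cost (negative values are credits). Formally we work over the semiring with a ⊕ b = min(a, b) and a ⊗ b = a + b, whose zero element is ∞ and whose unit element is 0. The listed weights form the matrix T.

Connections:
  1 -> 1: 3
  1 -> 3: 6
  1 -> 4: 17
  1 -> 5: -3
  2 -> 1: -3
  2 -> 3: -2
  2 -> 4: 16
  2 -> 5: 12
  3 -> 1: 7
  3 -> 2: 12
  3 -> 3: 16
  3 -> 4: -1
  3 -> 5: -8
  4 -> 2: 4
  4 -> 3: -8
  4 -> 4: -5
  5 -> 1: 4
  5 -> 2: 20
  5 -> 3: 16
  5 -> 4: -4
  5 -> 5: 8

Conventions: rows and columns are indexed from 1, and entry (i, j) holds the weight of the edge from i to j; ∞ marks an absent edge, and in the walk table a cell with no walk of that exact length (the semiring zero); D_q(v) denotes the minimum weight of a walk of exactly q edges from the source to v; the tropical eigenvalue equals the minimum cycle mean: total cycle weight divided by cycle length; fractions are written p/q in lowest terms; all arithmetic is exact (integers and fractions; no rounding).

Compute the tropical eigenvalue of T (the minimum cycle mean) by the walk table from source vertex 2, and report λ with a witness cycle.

q=0: [∞, 0, ∞, ∞, ∞]
q=1: [-3, ∞, -2, 16, 12]
q=2: [0, 10, 3, -3, -10]
q=3: [-6, 1, -11, -14, -5]
q=4: [-4, -10, -22, -19, -19]
q=5: [-15, -15, -27, -24, -30]
Optimal cycle mean attained by: cycle 3->5->4->3, total (-8) + (-4) + (-8), length 3.
Answer: λ = -20/3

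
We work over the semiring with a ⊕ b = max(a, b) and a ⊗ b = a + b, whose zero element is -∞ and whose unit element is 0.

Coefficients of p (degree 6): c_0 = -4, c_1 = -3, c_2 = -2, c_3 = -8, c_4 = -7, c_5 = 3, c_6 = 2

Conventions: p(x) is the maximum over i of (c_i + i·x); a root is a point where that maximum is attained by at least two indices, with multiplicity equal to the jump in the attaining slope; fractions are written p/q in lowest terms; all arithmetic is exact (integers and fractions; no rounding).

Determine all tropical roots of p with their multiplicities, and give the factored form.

hull edge (i=0, c=-4) to (i=5, c=3): slope 7/5, span 5
hull edge (i=5, c=3) to (i=6, c=2): slope -1, span 1
Factored form: p(x) = 2 ⊗ (x ⊕ (-7/5)) ⊗ (x ⊕ (-7/5)) ⊗ (x ⊕ (-7/5)) ⊗ (x ⊕ (-7/5)) ⊗ (x ⊕ (-7/5)) ⊗ (x ⊕ 1)
Answer: roots = -7/5 (mult 5), 1 (mult 1)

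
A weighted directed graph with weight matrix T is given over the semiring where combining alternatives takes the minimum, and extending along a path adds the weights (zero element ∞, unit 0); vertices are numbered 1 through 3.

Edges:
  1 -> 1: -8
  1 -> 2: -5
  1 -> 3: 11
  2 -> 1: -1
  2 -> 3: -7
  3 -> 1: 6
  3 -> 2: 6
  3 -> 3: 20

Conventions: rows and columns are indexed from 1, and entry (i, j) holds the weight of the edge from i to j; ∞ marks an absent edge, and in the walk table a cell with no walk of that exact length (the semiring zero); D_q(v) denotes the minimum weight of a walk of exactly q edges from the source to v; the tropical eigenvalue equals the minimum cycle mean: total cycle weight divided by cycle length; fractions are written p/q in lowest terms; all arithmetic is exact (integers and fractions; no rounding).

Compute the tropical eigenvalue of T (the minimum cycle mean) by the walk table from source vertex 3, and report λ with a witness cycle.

q=0: [∞, ∞, 0]
q=1: [6, 6, 20]
q=2: [-2, 1, -1]
q=3: [-10, -7, -6]
Optimal cycle mean attained by: cycle 1->1, total (-8), length 1.
Answer: λ = -8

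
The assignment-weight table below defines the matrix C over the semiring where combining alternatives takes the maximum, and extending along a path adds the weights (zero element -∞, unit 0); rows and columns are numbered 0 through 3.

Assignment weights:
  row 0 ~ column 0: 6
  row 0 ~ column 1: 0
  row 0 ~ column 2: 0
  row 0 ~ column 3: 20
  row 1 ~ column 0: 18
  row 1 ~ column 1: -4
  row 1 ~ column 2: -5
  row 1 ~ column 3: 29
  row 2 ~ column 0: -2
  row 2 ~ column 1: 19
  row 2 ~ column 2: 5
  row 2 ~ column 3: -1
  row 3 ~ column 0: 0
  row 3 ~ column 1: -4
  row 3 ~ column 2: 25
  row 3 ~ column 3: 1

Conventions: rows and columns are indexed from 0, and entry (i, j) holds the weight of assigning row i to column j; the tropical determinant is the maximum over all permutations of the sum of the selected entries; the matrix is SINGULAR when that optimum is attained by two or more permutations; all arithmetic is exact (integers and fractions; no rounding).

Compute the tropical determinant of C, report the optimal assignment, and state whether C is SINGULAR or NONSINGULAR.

σ = (0, 1, 2, 3): 6 + (-4) + 5 + 1 = 8
σ = (0, 1, 3, 2): 6 + (-4) + (-1) + 25 = 26
σ = (0, 2, 1, 3): 6 + (-5) + 19 + 1 = 21
σ = (0, 2, 3, 1): 6 + (-5) + (-1) + (-4) = -4
σ = (0, 3, 1, 2): 6 + 29 + 19 + 25 = 79
σ = (0, 3, 2, 1): 6 + 29 + 5 + (-4) = 36
σ = (1, 0, 2, 3): 0 + 18 + 5 + 1 = 24
σ = (1, 0, 3, 2): 0 + 18 + (-1) + 25 = 42
σ = (1, 2, 0, 3): 0 + (-5) + (-2) + 1 = -6
σ = (1, 2, 3, 0): 0 + (-5) + (-1) + 0 = -6
σ = (1, 3, 0, 2): 0 + 29 + (-2) + 25 = 52
σ = (1, 3, 2, 0): 0 + 29 + 5 + 0 = 34
σ = (2, 0, 1, 3): 0 + 18 + 19 + 1 = 38
σ = (2, 0, 3, 1): 0 + 18 + (-1) + (-4) = 13
σ = (2, 1, 0, 3): 0 + (-4) + (-2) + 1 = -5
σ = (2, 1, 3, 0): 0 + (-4) + (-1) + 0 = -5
σ = (2, 3, 0, 1): 0 + 29 + (-2) + (-4) = 23
σ = (2, 3, 1, 0): 0 + 29 + 19 + 0 = 48
σ = (3, 0, 1, 2): 20 + 18 + 19 + 25 = 82
σ = (3, 0, 2, 1): 20 + 18 + 5 + (-4) = 39
σ = (3, 1, 0, 2): 20 + (-4) + (-2) + 25 = 39
σ = (3, 1, 2, 0): 20 + (-4) + 5 + 0 = 21
σ = (3, 2, 0, 1): 20 + (-5) + (-2) + (-4) = 9
σ = (3, 2, 1, 0): 20 + (-5) + 19 + 0 = 34
Optimal value attained by: σ = (3, 0, 1, 2).
Answer: det⊕(C) = 82; verdict: NONSINGULAR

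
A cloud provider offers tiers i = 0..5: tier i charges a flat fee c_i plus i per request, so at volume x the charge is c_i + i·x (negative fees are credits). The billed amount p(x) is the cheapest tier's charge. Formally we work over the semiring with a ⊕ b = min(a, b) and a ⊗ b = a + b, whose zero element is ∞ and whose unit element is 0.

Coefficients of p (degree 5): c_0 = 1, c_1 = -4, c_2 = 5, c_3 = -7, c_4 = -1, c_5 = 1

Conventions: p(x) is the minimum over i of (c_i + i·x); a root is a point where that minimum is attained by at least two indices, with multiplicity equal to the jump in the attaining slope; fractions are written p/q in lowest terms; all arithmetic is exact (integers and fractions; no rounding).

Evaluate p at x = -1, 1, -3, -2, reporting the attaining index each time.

p(-1) = min(1+0·(-1)=1, -4+1·(-1)=-5, 5+2·(-1)=3, -7+3·(-1)=-10, -1+4·(-1)=-5, 1+5·(-1)=-4) = -10 (attained by i=3)
p(1) = min(1+0·1=1, -4+1·1=-3, 5+2·1=7, -7+3·1=-4, -1+4·1=3, 1+5·1=6) = -4 (attained by i=3)
p(-3) = min(1+0·(-3)=1, -4+1·(-3)=-7, 5+2·(-3)=-1, -7+3·(-3)=-16, -1+4·(-3)=-13, 1+5·(-3)=-14) = -16 (attained by i=3)
p(-2) = min(1+0·(-2)=1, -4+1·(-2)=-6, 5+2·(-2)=1, -7+3·(-2)=-13, -1+4·(-2)=-9, 1+5·(-2)=-9) = -13 (attained by i=3)
Answer: p(-1) = -10; p(1) = -4; p(-3) = -16; p(-2) = -13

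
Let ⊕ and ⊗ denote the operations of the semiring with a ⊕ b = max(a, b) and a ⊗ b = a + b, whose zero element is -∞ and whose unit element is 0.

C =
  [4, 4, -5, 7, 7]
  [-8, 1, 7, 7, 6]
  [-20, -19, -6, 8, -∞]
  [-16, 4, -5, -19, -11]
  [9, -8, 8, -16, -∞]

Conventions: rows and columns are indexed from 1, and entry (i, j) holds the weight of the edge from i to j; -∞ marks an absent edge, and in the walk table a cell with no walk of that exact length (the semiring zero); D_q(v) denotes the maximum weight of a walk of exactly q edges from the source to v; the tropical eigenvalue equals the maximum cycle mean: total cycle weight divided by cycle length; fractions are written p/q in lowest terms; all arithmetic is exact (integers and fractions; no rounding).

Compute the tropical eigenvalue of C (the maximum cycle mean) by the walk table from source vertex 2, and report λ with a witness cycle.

q=0: [-∞, 0, -∞, -∞, -∞]
q=1: [-8, 1, 7, 7, 6]
q=2: [15, 11, 14, 15, 7]
q=3: [19, 19, 18, 22, 22]
q=4: [31, 26, 30, 26, 26]
q=5: [35, 35, 34, 38, 38]
Optimal cycle mean attained by: cycle 1->5->1, total 7 + 9, length 2.
Answer: λ = 8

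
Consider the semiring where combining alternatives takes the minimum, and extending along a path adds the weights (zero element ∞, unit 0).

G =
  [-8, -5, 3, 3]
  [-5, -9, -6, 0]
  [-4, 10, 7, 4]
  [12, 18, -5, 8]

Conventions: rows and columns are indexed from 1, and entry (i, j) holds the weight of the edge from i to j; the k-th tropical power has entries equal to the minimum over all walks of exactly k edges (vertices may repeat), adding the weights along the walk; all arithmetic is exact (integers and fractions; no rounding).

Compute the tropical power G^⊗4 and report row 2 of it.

G^⊗2:
  [-16, -14, -11, -5]
  [-14, -18, -15, -9]
  [-12, -9, -1, -1]
  [-9, 5, 2, -1]
G^⊗3:
  [-24, -23, -20, -14]
  [-23, -27, -24, -18]
  [-20, -18, -15, -9]
  [-17, -14, -6, -6]
G^⊗4:
  [-32, -32, -29, -23]
  [-32, -36, -33, -27]
  [-28, -27, -24, -18]
  [-25, -23, -20, -14]
Answer: row 2 of G^⊗4 = [-32, -36, -33, -27]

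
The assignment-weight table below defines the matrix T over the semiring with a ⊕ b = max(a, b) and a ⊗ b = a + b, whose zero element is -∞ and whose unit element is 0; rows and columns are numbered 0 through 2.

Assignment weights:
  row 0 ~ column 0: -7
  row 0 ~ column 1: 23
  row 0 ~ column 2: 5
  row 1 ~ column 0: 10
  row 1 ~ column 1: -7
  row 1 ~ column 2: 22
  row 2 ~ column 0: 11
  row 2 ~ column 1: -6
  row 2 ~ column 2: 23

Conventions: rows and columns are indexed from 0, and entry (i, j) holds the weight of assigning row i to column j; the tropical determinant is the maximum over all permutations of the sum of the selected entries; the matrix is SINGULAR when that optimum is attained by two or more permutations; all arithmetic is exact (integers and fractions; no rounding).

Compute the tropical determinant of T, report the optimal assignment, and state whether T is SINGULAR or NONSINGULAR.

σ = (0, 1, 2): (-7) + (-7) + 23 = 9
σ = (0, 2, 1): (-7) + 22 + (-6) = 9
σ = (1, 0, 2): 23 + 10 + 23 = 56
σ = (1, 2, 0): 23 + 22 + 11 = 56
σ = (2, 0, 1): 5 + 10 + (-6) = 9
σ = (2, 1, 0): 5 + (-7) + 11 = 9
Optimal value attained by: σ = (1, 0, 2).
Answer: det⊕(T) = 56; verdict: SINGULAR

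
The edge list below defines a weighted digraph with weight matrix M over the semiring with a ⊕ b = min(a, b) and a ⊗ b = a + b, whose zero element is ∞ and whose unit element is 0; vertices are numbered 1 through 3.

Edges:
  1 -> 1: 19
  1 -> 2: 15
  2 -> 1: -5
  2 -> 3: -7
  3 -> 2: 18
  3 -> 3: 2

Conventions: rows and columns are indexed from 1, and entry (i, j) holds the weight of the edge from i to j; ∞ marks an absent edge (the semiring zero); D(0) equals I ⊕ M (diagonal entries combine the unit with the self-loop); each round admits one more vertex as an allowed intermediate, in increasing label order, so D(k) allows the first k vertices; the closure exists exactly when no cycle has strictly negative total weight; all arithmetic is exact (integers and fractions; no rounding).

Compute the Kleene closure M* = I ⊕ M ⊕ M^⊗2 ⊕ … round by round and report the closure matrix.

D(0):
  [0, 15, ∞]
  [-5, 0, -7]
  [∞, 18, 0]
D(1):
  [0, 15, ∞]
  [-5, 0, -7]
  [∞, 18, 0]
D(2):
  [0, 15, 8]
  [-5, 0, -7]
  [13, 18, 0]
D(3):
  [0, 15, 8]
  [-5, 0, -7]
  [13, 18, 0]
Answer: M* = [[0, 15, 8], [-5, 0, -7], [13, 18, 0]]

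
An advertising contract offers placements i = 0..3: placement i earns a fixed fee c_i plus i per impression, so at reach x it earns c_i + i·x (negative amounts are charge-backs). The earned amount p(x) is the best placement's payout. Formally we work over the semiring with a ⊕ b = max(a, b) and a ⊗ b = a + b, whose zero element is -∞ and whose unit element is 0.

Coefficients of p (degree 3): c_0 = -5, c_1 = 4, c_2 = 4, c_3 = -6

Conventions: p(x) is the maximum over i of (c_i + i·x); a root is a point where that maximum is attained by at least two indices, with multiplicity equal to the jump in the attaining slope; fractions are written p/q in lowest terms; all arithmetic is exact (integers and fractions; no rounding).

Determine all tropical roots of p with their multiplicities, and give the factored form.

hull edge (i=0, c=-5) to (i=1, c=4): slope 9, span 1
hull edge (i=1, c=4) to (i=2, c=4): slope 0, span 1
hull edge (i=2, c=4) to (i=3, c=-6): slope -10, span 1
Factored form: p(x) = -6 ⊗ (x ⊕ (-9)) ⊗ (x ⊕ 0) ⊗ (x ⊕ 10)
Answer: roots = -9 (mult 1), 0 (mult 1), 10 (mult 1)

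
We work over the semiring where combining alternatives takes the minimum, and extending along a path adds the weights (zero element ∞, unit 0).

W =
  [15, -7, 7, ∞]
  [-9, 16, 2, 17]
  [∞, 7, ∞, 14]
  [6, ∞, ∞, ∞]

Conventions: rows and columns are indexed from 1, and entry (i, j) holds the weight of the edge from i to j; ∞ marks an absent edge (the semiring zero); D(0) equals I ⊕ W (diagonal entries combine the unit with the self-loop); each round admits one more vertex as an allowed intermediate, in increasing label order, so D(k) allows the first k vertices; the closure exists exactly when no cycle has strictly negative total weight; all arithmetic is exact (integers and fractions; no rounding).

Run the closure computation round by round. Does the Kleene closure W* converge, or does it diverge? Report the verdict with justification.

D(0):
  [0, -7, 7, ∞]
  [-9, 0, 2, 17]
  [∞, 7, 0, 14]
  [6, ∞, ∞, 0]
Detection: at round 1, diagonal entry (2, 2) turns strictly negative.
Key observation: the cycle 2->1->2 has total weight (-9) + (-7), which is strictly negative.
Answer: DIVERGES — negative cycle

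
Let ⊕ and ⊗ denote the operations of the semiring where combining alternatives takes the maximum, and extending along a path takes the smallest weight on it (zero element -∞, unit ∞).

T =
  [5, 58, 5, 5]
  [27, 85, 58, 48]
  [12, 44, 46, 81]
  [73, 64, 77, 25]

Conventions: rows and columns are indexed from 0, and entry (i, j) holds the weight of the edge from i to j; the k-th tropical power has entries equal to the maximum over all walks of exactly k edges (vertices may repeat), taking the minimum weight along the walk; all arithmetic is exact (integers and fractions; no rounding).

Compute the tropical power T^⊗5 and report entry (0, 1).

T^⊗2:
  [27, 58, 58, 48]
  [48, 85, 58, 58]
  [73, 64, 77, 46]
  [27, 64, 58, 77]
T^⊗3:
  [48, 58, 58, 58]
  [58, 85, 58, 58]
  [46, 64, 58, 77]
  [73, 64, 77, 58]
T^⊗4:
  [58, 58, 58, 58]
  [58, 85, 58, 58]
  [73, 64, 77, 58]
  [58, 64, 58, 77]
T^⊗5:
  [58, 58, 58, 58]
  [58, 85, 58, 58]
  [58, 64, 58, 77]
  [73, 64, 77, 58]
Key observation: the optimum is the walk 0->1->1->1->1->1, with weight 58 min 85 min 85 min 85 min 85 = 58.
Optimal value attained by: walk 0->1->1->1->1->1.
Answer: (T^⊗5)[0][1] = 58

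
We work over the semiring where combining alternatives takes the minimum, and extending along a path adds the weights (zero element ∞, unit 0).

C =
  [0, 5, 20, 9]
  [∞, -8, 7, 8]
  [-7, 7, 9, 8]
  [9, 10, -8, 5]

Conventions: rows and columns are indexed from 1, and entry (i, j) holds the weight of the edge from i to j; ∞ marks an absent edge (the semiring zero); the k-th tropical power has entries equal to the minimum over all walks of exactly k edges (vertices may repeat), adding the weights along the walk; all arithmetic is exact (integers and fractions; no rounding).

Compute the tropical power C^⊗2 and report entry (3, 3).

C^⊗2:
  [0, -3, 1, 9]
  [0, -16, -1, 0]
  [-7, -2, 0, 2]
  [-15, -1, -3, 0]
Key observation: the optimum is the walk 3->4->3, with weight 8 + (-8) = 0.
Optimal value attained by: walk 3->4->3.
Answer: (C^⊗2)[3][3] = 0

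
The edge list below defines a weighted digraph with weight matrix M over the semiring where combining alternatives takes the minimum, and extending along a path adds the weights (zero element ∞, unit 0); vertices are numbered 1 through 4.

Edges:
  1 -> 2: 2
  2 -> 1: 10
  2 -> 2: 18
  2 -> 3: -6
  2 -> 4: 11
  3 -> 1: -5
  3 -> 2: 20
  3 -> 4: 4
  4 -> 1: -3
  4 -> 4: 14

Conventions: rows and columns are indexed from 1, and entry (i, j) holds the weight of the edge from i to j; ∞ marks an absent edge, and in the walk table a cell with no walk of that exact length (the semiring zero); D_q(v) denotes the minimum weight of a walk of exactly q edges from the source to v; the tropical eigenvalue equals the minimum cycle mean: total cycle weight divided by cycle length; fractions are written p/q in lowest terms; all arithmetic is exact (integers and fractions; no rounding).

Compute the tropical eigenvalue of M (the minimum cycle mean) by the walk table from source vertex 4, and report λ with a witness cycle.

q=0: [∞, ∞, ∞, 0]
q=1: [-3, ∞, ∞, 14]
q=2: [11, -1, ∞, 28]
q=3: [9, 13, -7, 10]
q=4: [-12, 11, 7, -3]
Optimal cycle mean attained by: cycle 1->2->3->1, total 2 + (-6) + (-5), length 3.
Answer: λ = -3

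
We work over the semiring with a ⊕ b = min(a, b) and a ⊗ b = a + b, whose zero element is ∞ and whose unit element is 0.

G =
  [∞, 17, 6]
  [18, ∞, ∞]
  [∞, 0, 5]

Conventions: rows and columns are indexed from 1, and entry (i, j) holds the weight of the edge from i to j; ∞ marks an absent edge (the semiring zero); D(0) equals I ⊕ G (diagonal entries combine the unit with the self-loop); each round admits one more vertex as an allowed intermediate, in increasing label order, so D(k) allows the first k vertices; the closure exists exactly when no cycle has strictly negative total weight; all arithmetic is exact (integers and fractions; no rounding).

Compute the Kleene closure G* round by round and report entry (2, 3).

D(0):
  [0, 17, 6]
  [18, 0, ∞]
  [∞, 0, 0]
D(1):
  [0, 17, 6]
  [18, 0, 24]
  [∞, 0, 0]
D(2):
  [0, 17, 6]
  [18, 0, 24]
  [18, 0, 0]
D(3):
  [0, 6, 6]
  [18, 0, 24]
  [18, 0, 0]
Answer: G*[2][3] = 24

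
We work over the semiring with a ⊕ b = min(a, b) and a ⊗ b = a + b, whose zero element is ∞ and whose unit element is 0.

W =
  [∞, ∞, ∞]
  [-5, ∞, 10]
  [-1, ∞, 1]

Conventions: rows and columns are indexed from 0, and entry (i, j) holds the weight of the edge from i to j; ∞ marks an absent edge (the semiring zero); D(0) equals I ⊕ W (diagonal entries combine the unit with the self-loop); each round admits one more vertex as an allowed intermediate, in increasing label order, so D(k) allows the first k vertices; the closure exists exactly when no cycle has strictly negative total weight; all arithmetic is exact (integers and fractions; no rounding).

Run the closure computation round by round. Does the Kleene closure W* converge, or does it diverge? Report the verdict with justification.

D(0):
  [0, ∞, ∞]
  [-5, 0, 10]
  [-1, ∞, 0]
D(1):
  [0, ∞, ∞]
  [-5, 0, 10]
  [-1, ∞, 0]
D(2):
  [0, ∞, ∞]
  [-5, 0, 10]
  [-1, ∞, 0]
D(3):
  [0, ∞, ∞]
  [-5, 0, 10]
  [-1, ∞, 0]
Key observation: every diagonal entry stays at the unit through all rounds, so no improving cycle exists.
Answer: CONVERGES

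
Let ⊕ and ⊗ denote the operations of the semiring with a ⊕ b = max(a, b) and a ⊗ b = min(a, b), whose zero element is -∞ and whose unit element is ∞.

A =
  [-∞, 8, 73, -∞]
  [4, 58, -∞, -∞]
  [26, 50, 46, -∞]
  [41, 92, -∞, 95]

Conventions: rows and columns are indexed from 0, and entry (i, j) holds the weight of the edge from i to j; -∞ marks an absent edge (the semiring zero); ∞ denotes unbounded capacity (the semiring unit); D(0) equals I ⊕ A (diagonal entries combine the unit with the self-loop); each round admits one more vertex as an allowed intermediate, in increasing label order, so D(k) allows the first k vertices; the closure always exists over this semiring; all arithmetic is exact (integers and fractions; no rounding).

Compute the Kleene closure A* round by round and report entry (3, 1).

D(0):
  [∞, 8, 73, -∞]
  [4, ∞, -∞, -∞]
  [26, 50, ∞, -∞]
  [41, 92, -∞, ∞]
D(1):
  [∞, 8, 73, -∞]
  [4, ∞, 4, -∞]
  [26, 50, ∞, -∞]
  [41, 92, 41, ∞]
D(2):
  [∞, 8, 73, -∞]
  [4, ∞, 4, -∞]
  [26, 50, ∞, -∞]
  [41, 92, 41, ∞]
D(3):
  [∞, 50, 73, -∞]
  [4, ∞, 4, -∞]
  [26, 50, ∞, -∞]
  [41, 92, 41, ∞]
D(4):
  [∞, 50, 73, -∞]
  [4, ∞, 4, -∞]
  [26, 50, ∞, -∞]
  [41, 92, 41, ∞]
Answer: A*[3][1] = 92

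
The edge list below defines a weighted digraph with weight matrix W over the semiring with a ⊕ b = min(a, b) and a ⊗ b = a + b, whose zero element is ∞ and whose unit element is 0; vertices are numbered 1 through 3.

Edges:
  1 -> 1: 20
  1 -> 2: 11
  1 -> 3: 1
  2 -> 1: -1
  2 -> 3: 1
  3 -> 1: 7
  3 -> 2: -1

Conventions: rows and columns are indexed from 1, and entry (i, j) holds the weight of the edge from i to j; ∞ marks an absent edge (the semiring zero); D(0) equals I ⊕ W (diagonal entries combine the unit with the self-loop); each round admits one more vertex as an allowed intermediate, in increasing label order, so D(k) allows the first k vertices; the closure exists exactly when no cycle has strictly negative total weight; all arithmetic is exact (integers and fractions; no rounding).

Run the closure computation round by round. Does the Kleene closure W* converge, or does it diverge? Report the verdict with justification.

D(0):
  [0, 11, 1]
  [-1, 0, 1]
  [7, -1, 0]
D(1):
  [0, 11, 1]
  [-1, 0, 0]
  [7, -1, 0]
Detection: at round 2, diagonal entry (3, 3) turns strictly negative.
Key observation: the cycle 3->2->1->3 has total weight (-1) + (-1) + 1, which is strictly negative.
Answer: DIVERGES — negative cycle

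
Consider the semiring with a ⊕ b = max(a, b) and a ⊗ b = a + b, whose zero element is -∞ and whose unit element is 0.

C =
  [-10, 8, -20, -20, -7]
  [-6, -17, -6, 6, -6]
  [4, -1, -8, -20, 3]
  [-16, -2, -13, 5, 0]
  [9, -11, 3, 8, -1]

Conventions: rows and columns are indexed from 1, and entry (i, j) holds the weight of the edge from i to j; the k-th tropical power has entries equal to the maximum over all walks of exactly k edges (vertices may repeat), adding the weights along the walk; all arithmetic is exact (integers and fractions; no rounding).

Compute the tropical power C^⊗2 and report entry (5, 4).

C^⊗2:
  [2, -2, 2, 14, 2]
  [3, 4, -3, 11, 6]
  [12, 12, 6, 11, 2]
  [9, 3, 3, 10, 5]
  [8, 17, 2, 13, 8]
Key observation: the optimum is the walk 5->4->4, with weight 8 + 5 = 13.
Optimal value attained by: walk 5->4->4.
Answer: (C^⊗2)[5][4] = 13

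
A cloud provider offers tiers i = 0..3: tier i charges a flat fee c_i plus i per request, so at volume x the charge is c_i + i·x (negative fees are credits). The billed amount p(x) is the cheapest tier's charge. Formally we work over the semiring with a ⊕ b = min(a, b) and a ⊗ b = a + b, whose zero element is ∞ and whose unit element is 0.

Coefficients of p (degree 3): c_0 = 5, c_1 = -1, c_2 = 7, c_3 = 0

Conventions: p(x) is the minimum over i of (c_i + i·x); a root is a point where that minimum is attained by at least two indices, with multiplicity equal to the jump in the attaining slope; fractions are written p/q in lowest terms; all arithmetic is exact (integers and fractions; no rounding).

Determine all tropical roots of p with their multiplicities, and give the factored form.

hull edge (i=0, c=5) to (i=1, c=-1): slope -6, span 1
hull edge (i=1, c=-1) to (i=3, c=0): slope 1/2, span 2
Factored form: p(x) = 0 ⊗ (x ⊕ (-1/2)) ⊗ (x ⊕ (-1/2)) ⊗ (x ⊕ 6)
Answer: roots = -1/2 (mult 2), 6 (mult 1)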